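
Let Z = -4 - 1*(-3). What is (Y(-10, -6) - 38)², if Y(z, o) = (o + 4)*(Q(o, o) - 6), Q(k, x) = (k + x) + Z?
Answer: 0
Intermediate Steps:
Z = -1 (Z = -4 + 3 = -1)
Q(k, x) = -1 + k + x (Q(k, x) = (k + x) - 1 = -1 + k + x)
Y(z, o) = (-7 + 2*o)*(4 + o) (Y(z, o) = (o + 4)*((-1 + o + o) - 6) = (4 + o)*((-1 + 2*o) - 6) = (4 + o)*(-7 + 2*o) = (-7 + 2*o)*(4 + o))
(Y(-10, -6) - 38)² = ((-28 - 6 + 2*(-6)²) - 38)² = ((-28 - 6 + 2*36) - 38)² = ((-28 - 6 + 72) - 38)² = (38 - 38)² = 0² = 0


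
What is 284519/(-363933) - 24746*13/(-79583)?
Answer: 94433642657/28962879939 ≈ 3.2605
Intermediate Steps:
284519/(-363933) - 24746*13/(-79583) = 284519*(-1/363933) - 321698*(-1/79583) = -284519/363933 + 321698/79583 = 94433642657/28962879939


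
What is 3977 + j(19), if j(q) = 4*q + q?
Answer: 4072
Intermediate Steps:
j(q) = 5*q
3977 + j(19) = 3977 + 5*19 = 3977 + 95 = 4072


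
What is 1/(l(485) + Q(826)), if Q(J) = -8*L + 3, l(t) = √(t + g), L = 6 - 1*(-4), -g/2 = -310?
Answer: -77/4824 - √1105/4824 ≈ -0.022853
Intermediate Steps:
g = 620 (g = -2*(-310) = 620)
L = 10 (L = 6 + 4 = 10)
l(t) = √(620 + t) (l(t) = √(t + 620) = √(620 + t))
Q(J) = -77 (Q(J) = -8*10 + 3 = -80 + 3 = -77)
1/(l(485) + Q(826)) = 1/(√(620 + 485) - 77) = 1/(√1105 - 77) = 1/(-77 + √1105)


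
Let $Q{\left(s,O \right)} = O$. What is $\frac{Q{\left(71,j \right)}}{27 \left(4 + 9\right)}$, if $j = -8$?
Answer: $- \frac{8}{351} \approx -0.022792$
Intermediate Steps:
$\frac{Q{\left(71,j \right)}}{27 \left(4 + 9\right)} = - \frac{8}{27 \left(4 + 9\right)} = - \frac{8}{27 \cdot 13} = - \frac{8}{351}$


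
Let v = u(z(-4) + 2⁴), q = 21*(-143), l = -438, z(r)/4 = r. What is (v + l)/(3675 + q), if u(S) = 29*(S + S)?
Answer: -73/112 ≈ -0.65179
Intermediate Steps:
z(r) = 4*r
q = -3003
u(S) = 58*S (u(S) = 29*(2*S) = 58*S)
v = 0 (v = 58*(4*(-4) + 2⁴) = 58*(-16 + 16) = 58*0 = 0)
(v + l)/(3675 + q) = (0 - 438)/(3675 - 3003) = -438/672 = -438*1/672 = -73/112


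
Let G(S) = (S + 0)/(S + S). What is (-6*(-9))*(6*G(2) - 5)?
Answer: -108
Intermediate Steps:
G(S) = ½ (G(S) = S/((2*S)) = S*(1/(2*S)) = ½)
(-6*(-9))*(6*G(2) - 5) = (-6*(-9))*(6*(½) - 5) = 54*(3 - 5) = 54*(-2) = -108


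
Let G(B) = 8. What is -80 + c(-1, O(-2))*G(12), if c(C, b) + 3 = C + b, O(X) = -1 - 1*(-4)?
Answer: -88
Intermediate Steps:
O(X) = 3 (O(X) = -1 + 4 = 3)
c(C, b) = -3 + C + b (c(C, b) = -3 + (C + b) = -3 + C + b)
-80 + c(-1, O(-2))*G(12) = -80 + (-3 - 1 + 3)*8 = -80 - 1*8 = -80 - 8 = -88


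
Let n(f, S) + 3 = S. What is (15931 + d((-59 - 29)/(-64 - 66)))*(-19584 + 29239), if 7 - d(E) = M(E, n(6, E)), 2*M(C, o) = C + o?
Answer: 4001122757/26 ≈ 1.5389e+8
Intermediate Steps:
n(f, S) = -3 + S
M(C, o) = C/2 + o/2 (M(C, o) = (C + o)/2 = C/2 + o/2)
d(E) = 17/2 - E (d(E) = 7 - (E/2 + (-3 + E)/2) = 7 - (E/2 + (-3/2 + E/2)) = 7 - (-3/2 + E) = 7 + (3/2 - E) = 17/2 - E)
(15931 + d((-59 - 29)/(-64 - 66)))*(-19584 + 29239) = (15931 + (17/2 - (-59 - 29)/(-64 - 66)))*(-19584 + 29239) = (15931 + (17/2 - (-88)/(-130)))*9655 = (15931 + (17/2 - (-88)*(-1)/130))*9655 = (15931 + (17/2 - 1*44/65))*9655 = (15931 + (17/2 - 44/65))*9655 = (15931 + 1017/130)*9655 = (2072047/130)*9655 = 4001122757/26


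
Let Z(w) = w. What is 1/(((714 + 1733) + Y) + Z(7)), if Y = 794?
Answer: 1/3248 ≈ 0.00030788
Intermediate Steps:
1/(((714 + 1733) + Y) + Z(7)) = 1/(((714 + 1733) + 794) + 7) = 1/((2447 + 794) + 7) = 1/(3241 + 7) = 1/3248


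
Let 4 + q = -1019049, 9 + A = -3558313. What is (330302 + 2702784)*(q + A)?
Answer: -13883572029250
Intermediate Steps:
A = -3558322 (A = -9 - 3558313 = -3558322)
q = -1019053 (q = -4 - 1019049 = -1019053)
(330302 + 2702784)*(q + A) = (330302 + 2702784)*(-1019053 - 3558322) = 3033086*(-4577375) = -13883572029250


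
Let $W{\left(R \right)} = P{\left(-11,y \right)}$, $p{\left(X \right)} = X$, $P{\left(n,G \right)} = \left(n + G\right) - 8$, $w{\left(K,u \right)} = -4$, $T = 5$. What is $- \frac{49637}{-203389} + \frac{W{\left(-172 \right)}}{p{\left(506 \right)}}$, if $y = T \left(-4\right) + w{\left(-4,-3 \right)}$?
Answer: $\frac{711765}{4474558} \approx 0.15907$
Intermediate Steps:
$y = -24$ ($y = 5 \left(-4\right) - 4 = -20 - 4 = -24$)
$P{\left(n,G \right)} = -8 + G + n$ ($P{\left(n,G \right)} = \left(G + n\right) - 8 = -8 + G + n$)
$W{\left(R \right)} = -43$ ($W{\left(R \right)} = -8 - 24 - 11 = -43$)
$- \frac{49637}{-203389} + \frac{W{\left(-172 \right)}}{p{\left(506 \right)}} = - \frac{49637}{-203389} - \frac{43}{506} = \left(-49637\right) \left(- \frac{1}{203389}\right) - \frac{43}{506} = \frac{49637}{203389} - \frac{43}{506} = \frac{711765}{4474558}$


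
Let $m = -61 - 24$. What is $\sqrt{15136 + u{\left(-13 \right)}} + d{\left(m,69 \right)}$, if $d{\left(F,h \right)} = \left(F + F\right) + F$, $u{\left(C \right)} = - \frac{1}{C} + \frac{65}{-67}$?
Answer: $-255 + \frac{3 \sqrt{1275790282}}{871} \approx -131.98$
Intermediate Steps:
$u{\left(C \right)} = - \frac{65}{67} - \frac{1}{C}$ ($u{\left(C \right)} = - \frac{1}{C} + 65 \left(- \frac{1}{67}\right) = - \frac{1}{C} - \frac{65}{67} = - \frac{65}{67} - \frac{1}{C}$)
$m = -85$
$d{\left(F,h \right)} = 3 F$ ($d{\left(F,h \right)} = 2 F + F = 3 F$)
$\sqrt{15136 + u{\left(-13 \right)}} + d{\left(m,69 \right)} = \sqrt{15136 - \frac{778}{871}} + 3 \left(-85\right) = \sqrt{15136 - \frac{778}{871}} - 255 = \sqrt{\frac{13182678}{871}} - 255 = \frac{3 \sqrt{1275790282}}{871} - 255 = -255 + \frac{3 \sqrt{1275790282}}{871}$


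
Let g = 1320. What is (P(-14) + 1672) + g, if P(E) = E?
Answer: 2978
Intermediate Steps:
(P(-14) + 1672) + g = (-14 + 1672) + 1320 = 1658 + 1320 = 2978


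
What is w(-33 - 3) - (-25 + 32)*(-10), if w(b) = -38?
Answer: 32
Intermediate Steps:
w(-33 - 3) - (-25 + 32)*(-10) = -38 - (-25 + 32)*(-10) = -38 - 7*(-10) = -38 - 1*(-70) = -38 + 70 = 32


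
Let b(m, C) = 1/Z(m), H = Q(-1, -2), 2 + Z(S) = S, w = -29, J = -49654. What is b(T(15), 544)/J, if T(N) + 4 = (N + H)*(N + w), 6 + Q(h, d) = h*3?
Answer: 1/4468860 ≈ 2.2377e-7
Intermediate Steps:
Z(S) = -2 + S
Q(h, d) = -6 + 3*h (Q(h, d) = -6 + h*3 = -6 + 3*h)
H = -9 (H = -6 + 3*(-1) = -6 - 3 = -9)
T(N) = -4 + (-29 + N)*(-9 + N) (T(N) = -4 + (N - 9)*(N - 29) = -4 + (-9 + N)*(-29 + N) = -4 + (-29 + N)*(-9 + N))
b(m, C) = 1/(-2 + m)
b(T(15), 544)/J = 1/((-2 + (257 + 15² - 38*15))*(-49654)) = -1/49654/(-2 + (257 + 225 - 570)) = -1/49654/(-2 - 88) = -1/49654/(-90) = -1/90*(-1/49654) = 1/4468860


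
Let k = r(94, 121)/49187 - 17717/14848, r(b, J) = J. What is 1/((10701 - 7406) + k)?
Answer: 730328576/2405563008449 ≈ 0.00030360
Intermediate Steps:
k = -869649471/730328576 (k = 121/49187 - 17717/14848 = -869649471/730328576 ≈ -1.1908)
1/((10701 - 7406) + k) = 1/((10701 - 7406) - 869649471/730328576) = 1/(3295 - 869649471/730328576) = 1/(2405563008449/730328576) = 730328576/2405563008449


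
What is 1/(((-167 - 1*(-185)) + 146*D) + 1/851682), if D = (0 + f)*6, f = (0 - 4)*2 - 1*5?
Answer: -851682/9683624339 ≈ -8.7951e-5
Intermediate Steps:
f = -13 (f = -4*2 - 5 = -8 - 5 = -13)
D = -78 (D = (0 - 13)*6 = -13*6 = -78)
1/(((-167 - 1*(-185)) + 146*D) + 1/851682) = 1/(((-167 - 1*(-185)) + 146*(-78)) + 1/851682) = 1/(((-167 + 185) - 11388) + 1/851682) = 1/((18 - 11388) + 1/851682) = 1/(-11370 + 1/851682) = 1/(-9683624339/851682) = -851682/9683624339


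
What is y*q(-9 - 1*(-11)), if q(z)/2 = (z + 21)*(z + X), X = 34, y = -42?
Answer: -69552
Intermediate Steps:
q(z) = 2*(21 + z)*(34 + z) (q(z) = 2*((z + 21)*(z + 34)) = 2*((21 + z)*(34 + z)) = 2*(21 + z)*(34 + z))
y*q(-9 - 1*(-11)) = -42*(1428 + 2*(-9 - 1*(-11))² + 110*(-9 - 1*(-11))) = -42*(1428 + 2*(-9 + 11)² + 110*(-9 + 11)) = -42*(1428 + 2*2² + 110*2) = -42*(1428 + 2*4 + 220) = -42*(1428 + 8 + 220) = -42*1656 = -69552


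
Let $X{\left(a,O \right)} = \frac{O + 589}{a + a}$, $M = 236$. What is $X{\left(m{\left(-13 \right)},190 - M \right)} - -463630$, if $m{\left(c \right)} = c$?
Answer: $\frac{12053837}{26} \approx 4.6361 \cdot 10^{5}$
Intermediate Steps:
$X{\left(a,O \right)} = \frac{589 + O}{2 a}$
$X{\left(m{\left(-13 \right)},190 - M \right)} - -463630 = \frac{589 + \left(190 - 236\right)}{2 \left(-13\right)} - -463630 = \frac{1}{2} \left(- \frac{1}{13}\right) \left(589 + \left(190 - 236\right)\right) + 463630 = \frac{1}{2} \left(- \frac{1}{13}\right) \left(589 - 46\right) + 463630 = \frac{1}{2} \left(- \frac{1}{13}\right) 543 + 463630 = - \frac{543}{26} + 463630 = \frac{12053837}{26}$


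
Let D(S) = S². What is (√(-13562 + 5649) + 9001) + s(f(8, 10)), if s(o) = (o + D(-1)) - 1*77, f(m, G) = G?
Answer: 8935 + I*√7913 ≈ 8935.0 + 88.955*I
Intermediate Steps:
s(o) = -76 + o (s(o) = (o + (-1)²) - 1*77 = (o + 1) - 77 = (1 + o) - 77 = -76 + o)
(√(-13562 + 5649) + 9001) + s(f(8, 10)) = (√(-13562 + 5649) + 9001) + (-76 + 10) = (√(-7913) + 9001) - 66 = (I*√7913 + 9001) - 66 = (9001 + I*√7913) - 66 = 8935 + I*√7913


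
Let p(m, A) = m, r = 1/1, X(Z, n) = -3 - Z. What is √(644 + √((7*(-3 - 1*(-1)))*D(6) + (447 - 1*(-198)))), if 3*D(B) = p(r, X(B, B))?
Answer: √(5796 + 3*√5763)/3 ≈ 25.871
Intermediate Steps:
r = 1
D(B) = ⅓ (D(B) = (⅓)*1 = ⅓)
√(644 + √((7*(-3 - 1*(-1)))*D(6) + (447 - 1*(-198)))) = √(644 + √((7*(-3 - 1*(-1)))*(⅓) + (447 - 1*(-198)))) = √(644 + √((7*(-3 + 1))*(⅓) + (447 + 198))) = √(644 + √((7*(-2))*(⅓) + 645)) = √(644 + √(-14*⅓ + 645)) = √(644 + √(-14/3 + 645)) = √(644 + √(1921/3)) = √(644 + √5763/3)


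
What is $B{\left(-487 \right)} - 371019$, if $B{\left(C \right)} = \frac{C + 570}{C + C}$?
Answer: $- \frac{361372589}{974} \approx -3.7102 \cdot 10^{5}$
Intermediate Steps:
$B{\left(C \right)} = \frac{570 + C}{2 C}$
$B{\left(-487 \right)} - 371019 = \frac{570 - 487}{2 \left(-487\right)} - 371019 = \frac{1}{2} \left(- \frac{1}{487}\right) 83 - 371019 = - \frac{83}{974} - 371019 = - \frac{361372589}{974}$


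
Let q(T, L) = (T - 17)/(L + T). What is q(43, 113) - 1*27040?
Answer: -162239/6 ≈ -27040.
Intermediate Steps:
q(T, L) = (-17 + T)/(L + T)
q(43, 113) - 1*27040 = (-17 + 43)/(113 + 43) - 1*27040 = 26/156 - 27040 = (1/156)*26 - 27040 = ⅙ - 27040 = -162239/6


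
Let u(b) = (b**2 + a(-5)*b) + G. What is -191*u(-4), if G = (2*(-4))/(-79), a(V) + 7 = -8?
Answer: -1148292/79 ≈ -14535.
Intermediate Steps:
a(V) = -15 (a(V) = -7 - 8 = -15)
G = 8/79 (G = -8*(-1/79) = 8/79 ≈ 0.10127)
u(b) = 8/79 + b**2 - 15*b (u(b) = (b**2 - 15*b) + 8/79 = 8/79 + b**2 - 15*b)
-191*u(-4) = -191*(8/79 + (-4)**2 - 15*(-4)) = -191*(8/79 + 16 + 60) = -191*6012/79 = -1148292/79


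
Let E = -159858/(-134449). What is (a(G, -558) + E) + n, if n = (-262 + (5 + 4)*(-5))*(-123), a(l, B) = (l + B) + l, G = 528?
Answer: 5144044149/134449 ≈ 38260.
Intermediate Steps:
a(l, B) = B + 2*l (a(l, B) = (B + l) + l = B + 2*l)
E = 159858/134449 (E = -159858*(-1/134449) = 159858/134449 ≈ 1.1890)
n = 37761 (n = (-262 + 9*(-5))*(-123) = (-262 - 45)*(-123) = -307*(-123) = 37761)
(a(G, -558) + E) + n = ((-558 + 2*528) + 159858/134449) + 37761 = ((-558 + 1056) + 159858/134449) + 37761 = (498 + 159858/134449) + 37761 = 67115460/134449 + 37761 = 5144044149/134449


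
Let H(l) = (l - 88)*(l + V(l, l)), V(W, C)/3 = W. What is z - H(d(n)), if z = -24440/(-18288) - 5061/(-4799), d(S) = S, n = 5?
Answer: 18237283631/10970514 ≈ 1662.4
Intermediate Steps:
V(W, C) = 3*W
H(l) = 4*l*(-88 + l) (H(l) = (l - 88)*(l + 3*l) = (-88 + l)*(4*l) = 4*l*(-88 + l))
z = 26230391/10970514 (z = -24440*(-1/18288) - 5061*(-1/4799) = 3055/2286 + 5061/4799 = 26230391/10970514 ≈ 2.3910)
z - H(d(n)) = 26230391/10970514 - 4*5*(-88 + 5) = 26230391/10970514 - 4*5*(-83) = 26230391/10970514 - 1*(-1660) = 26230391/10970514 + 1660 = 18237283631/10970514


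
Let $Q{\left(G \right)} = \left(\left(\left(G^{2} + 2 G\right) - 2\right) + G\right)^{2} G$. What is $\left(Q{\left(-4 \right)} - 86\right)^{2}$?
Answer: $10404$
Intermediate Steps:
$Q{\left(G \right)} = G \left(-2 + G^{2} + 3 G\right)^{2}$ ($Q{\left(G \right)} = \left(\left(-2 + G^{2} + 2 G\right) + G\right)^{2} G = \left(-2 + G^{2} + 3 G\right)^{2} G = G \left(-2 + G^{2} + 3 G\right)^{2}$)
$\left(Q{\left(-4 \right)} - 86\right)^{2} = \left(- 4 \left(-2 + \left(-4\right)^{2} + 3 \left(-4\right)\right)^{2} - 86\right)^{2} = \left(- 4 \left(-2 + 16 - 12\right)^{2} - 86\right)^{2} = \left(- 4 \cdot 2^{2} - 86\right)^{2} = \left(\left(-4\right) 4 - 86\right)^{2} = \left(-16 - 86\right)^{2} = \left(-102\right)^{2} = 10404$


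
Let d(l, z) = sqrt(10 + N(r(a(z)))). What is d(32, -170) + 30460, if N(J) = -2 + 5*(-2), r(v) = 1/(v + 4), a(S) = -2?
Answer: 30460 + I*sqrt(2) ≈ 30460.0 + 1.4142*I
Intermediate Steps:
r(v) = 1/(4 + v)
N(J) = -12 (N(J) = -2 - 10 = -12)
d(l, z) = I*sqrt(2) (d(l, z) = sqrt(10 - 12) = sqrt(-2) = I*sqrt(2))
d(32, -170) + 30460 = I*sqrt(2) + 30460 = 30460 + I*sqrt(2)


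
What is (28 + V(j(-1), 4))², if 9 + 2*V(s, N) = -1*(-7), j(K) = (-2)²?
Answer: 729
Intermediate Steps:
j(K) = 4
V(s, N) = -1 (V(s, N) = -9/2 + (-1*(-7))/2 = -9/2 + (½)*7 = -9/2 + 7/2 = -1)
(28 + V(j(-1), 4))² = (28 - 1)² = 27² = 729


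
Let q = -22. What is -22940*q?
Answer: 504680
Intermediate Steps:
-22940*q = -22940*(-22) = 504680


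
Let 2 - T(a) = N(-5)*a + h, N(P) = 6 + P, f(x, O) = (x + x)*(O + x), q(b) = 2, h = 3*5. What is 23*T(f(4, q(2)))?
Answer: -1403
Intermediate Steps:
h = 15
f(x, O) = 2*x*(O + x) (f(x, O) = (2*x)*(O + x) = 2*x*(O + x))
T(a) = -13 - a (T(a) = 2 - ((6 - 5)*a + 15) = 2 - (1*a + 15) = 2 - (a + 15) = 2 - (15 + a) = 2 + (-15 - a) = -13 - a)
23*T(f(4, q(2))) = 23*(-13 - 2*4*(2 + 4)) = 23*(-13 - 2*4*6) = 23*(-13 - 1*48) = 23*(-13 - 48) = 23*(-61) = -1403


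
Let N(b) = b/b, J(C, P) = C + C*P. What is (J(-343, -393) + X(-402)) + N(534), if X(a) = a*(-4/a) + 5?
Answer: 134458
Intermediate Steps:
X(a) = 1 (X(a) = -4 + 5 = 1)
N(b) = 1
(J(-343, -393) + X(-402)) + N(534) = (-343*(1 - 393) + 1) + 1 = (-343*(-392) + 1) + 1 = (134456 + 1) + 1 = 134457 + 1 = 134458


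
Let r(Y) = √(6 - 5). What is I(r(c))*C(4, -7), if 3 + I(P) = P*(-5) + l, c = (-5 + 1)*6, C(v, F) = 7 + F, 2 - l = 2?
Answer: 0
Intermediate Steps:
l = 0 (l = 2 - 1*2 = 2 - 2 = 0)
c = -24 (c = -4*6 = -24)
r(Y) = 1 (r(Y) = √1 = 1)
I(P) = -3 - 5*P (I(P) = -3 + (P*(-5) + 0) = -3 + (-5*P + 0) = -3 - 5*P)
I(r(c))*C(4, -7) = (-3 - 5*1)*(7 - 7) = (-3 - 5)*0 = -8*0 = 0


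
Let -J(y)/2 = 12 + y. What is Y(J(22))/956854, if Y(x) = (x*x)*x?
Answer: -157216/478427 ≈ -0.32861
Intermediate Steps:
J(y) = -24 - 2*y (J(y) = -2*(12 + y) = -24 - 2*y)
Y(x) = x**3 (Y(x) = x**2*x = x**3)
Y(J(22))/956854 = (-24 - 2*22)**3/956854 = (-24 - 44)**3*(1/956854) = (-68)**3*(1/956854) = -314432*1/956854 = -157216/478427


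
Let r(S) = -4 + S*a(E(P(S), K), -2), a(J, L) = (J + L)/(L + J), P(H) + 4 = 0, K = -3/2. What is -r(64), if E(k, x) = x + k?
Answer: -60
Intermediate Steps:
K = -3/2 (K = -3*1/2 = -3/2 ≈ -1.5000)
P(H) = -4 (P(H) = -4 + 0 = -4)
E(k, x) = k + x
a(J, L) = 1 (a(J, L) = (J + L)/(J + L) = 1)
r(S) = -4 + S (r(S) = -4 + S*1 = -4 + S)
-r(64) = -(-4 + 64) = -1*60 = -60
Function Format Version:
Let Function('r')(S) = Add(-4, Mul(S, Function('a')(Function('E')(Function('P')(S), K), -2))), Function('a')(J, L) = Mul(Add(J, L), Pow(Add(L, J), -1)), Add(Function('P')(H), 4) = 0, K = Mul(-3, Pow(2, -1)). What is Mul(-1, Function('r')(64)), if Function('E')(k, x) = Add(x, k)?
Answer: -60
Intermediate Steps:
K = Rational(-3, 2) (K = Mul(-3, Rational(1, 2)) = Rational(-3, 2) ≈ -1.5000)
Function('P')(H) = -4 (Function('P')(H) = Add(-4, 0) = -4)
Function('E')(k, x) = Add(k, x)
Function('a')(J, L) = 1 (Function('a')(J, L) = Mul(Add(J, L), Pow(Add(J, L), -1)) = 1)
Function('r')(S) = Add(-4, S) (Function('r')(S) = Add(-4, Mul(S, 1)) = Add(-4, S))
Mul(-1, Function('r')(64)) = Mul(-1, Add(-4, 64)) = Mul(-1, 60) = -60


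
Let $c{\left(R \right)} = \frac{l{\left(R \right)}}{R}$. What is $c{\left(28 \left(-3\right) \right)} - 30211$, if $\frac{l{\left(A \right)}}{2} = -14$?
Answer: $- \frac{90632}{3} \approx -30211.0$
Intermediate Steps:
$l{\left(A \right)} = -28$ ($l{\left(A \right)} = 2 \left(-14\right) = -28$)
$c{\left(R \right)} = - \frac{28}{R}$
$c{\left(28 \left(-3\right) \right)} - 30211 = - \frac{28}{28 \left(-3\right)} - 30211 = - \frac{28}{-84} - 30211 = \left(-28\right) \left(- \frac{1}{84}\right) - 30211 = \frac{1}{3} - 30211 = - \frac{90632}{3}$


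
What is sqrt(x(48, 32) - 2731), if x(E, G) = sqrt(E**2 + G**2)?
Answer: sqrt(-2731 + 16*sqrt(13)) ≈ 51.704*I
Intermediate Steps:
sqrt(x(48, 32) - 2731) = sqrt(sqrt(48**2 + 32**2) - 2731) = sqrt(sqrt(2304 + 1024) - 2731) = sqrt(sqrt(3328) - 2731) = sqrt(16*sqrt(13) - 2731) = sqrt(-2731 + 16*sqrt(13))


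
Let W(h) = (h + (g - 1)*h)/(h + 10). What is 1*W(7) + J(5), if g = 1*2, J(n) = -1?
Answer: -3/17 ≈ -0.17647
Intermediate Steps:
g = 2
W(h) = 2*h/(10 + h) (W(h) = (h + (2 - 1)*h)/(h + 10) = (h + 1*h)/(10 + h) = (h + h)/(10 + h) = (2*h)/(10 + h) = 2*h/(10 + h))
1*W(7) + J(5) = 1*(2*7/(10 + 7)) - 1 = 1*(2*7/17) - 1 = 1*(2*7*(1/17)) - 1 = 1*(14/17) - 1 = 14/17 - 1 = -3/17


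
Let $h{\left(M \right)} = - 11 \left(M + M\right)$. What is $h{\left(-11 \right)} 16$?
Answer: $3872$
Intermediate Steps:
$h{\left(M \right)} = - 22 M$ ($h{\left(M \right)} = - 11 \cdot 2 M = - 22 M$)
$h{\left(-11 \right)} 16 = \left(-22\right) \left(-11\right) 16 = 242 \cdot 16 = 3872$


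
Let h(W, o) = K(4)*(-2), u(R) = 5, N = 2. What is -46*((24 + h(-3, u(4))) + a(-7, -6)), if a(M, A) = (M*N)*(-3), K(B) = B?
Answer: -2668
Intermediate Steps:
h(W, o) = -8 (h(W, o) = 4*(-2) = -8)
a(M, A) = -6*M (a(M, A) = (M*2)*(-3) = (2*M)*(-3) = -6*M)
-46*((24 + h(-3, u(4))) + a(-7, -6)) = -46*((24 - 8) - 6*(-7)) = -46*(16 + 42) = -46*58 = -2668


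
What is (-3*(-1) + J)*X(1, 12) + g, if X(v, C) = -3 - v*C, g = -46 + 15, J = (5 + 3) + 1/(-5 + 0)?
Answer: -193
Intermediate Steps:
J = 39/5 (J = 8 + 1/(-5) = 8 - 1/5 = 39/5 ≈ 7.8000)
g = -31
X(v, C) = -3 - C*v
(-3*(-1) + J)*X(1, 12) + g = (-3*(-1) + 39/5)*(-3 - 1*12*1) - 31 = (3 + 39/5)*(-3 - 12) - 31 = (54/5)*(-15) - 31 = -162 - 31 = -193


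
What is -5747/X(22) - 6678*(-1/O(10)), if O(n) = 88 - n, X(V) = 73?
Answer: 6538/949 ≈ 6.8894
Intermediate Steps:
-5747/X(22) - 6678*(-1/O(10)) = -5747/73 - 6678*(-1/(88 - 1*10)) = -5747*1/73 - 6678*(-1/(88 - 10)) = -5747/73 - 6678/((-1*78)) = -5747/73 - 6678/(-78) = -5747/73 - 6678*(-1/78) = -5747/73 + 1113/13 = 6538/949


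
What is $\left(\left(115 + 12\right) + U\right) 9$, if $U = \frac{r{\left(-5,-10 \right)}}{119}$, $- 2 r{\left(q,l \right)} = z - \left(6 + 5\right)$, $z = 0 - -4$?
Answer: $\frac{38871}{34} \approx 1143.3$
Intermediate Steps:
$z = 4$ ($z = 0 + 4 = 4$)
$r{\left(q,l \right)} = \frac{7}{2}$ ($r{\left(q,l \right)} = - \frac{4 - \left(6 + 5\right)}{2} = - \frac{4 - 11}{2} = \left(- \frac{1}{2}\right) \left(-7\right) = \frac{7}{2}$)
$U = \frac{1}{34}$ ($U = \frac{7}{2 \cdot 119} = \frac{7}{2} \cdot \frac{1}{119} = \frac{1}{34} \approx 0.029412$)
$\left(\left(115 + 12\right) + U\right) 9 = \left(\left(115 + 12\right) + \frac{1}{34}\right) 9 = \left(127 + \frac{1}{34}\right) 9 = \frac{4319}{34} \cdot 9 = \frac{38871}{34}$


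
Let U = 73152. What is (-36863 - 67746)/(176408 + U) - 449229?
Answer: -112109693849/249560 ≈ -4.4923e+5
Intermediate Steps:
(-36863 - 67746)/(176408 + U) - 449229 = (-36863 - 67746)/(176408 + 73152) - 449229 = -104609/249560 - 449229 = -112109693849/249560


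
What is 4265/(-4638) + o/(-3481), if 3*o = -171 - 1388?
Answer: -4145417/5381626 ≈ -0.77029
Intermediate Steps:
o = -1559/3 (o = (-171 - 1388)/3 = (⅓)*(-1559) = -1559/3 ≈ -519.67)
4265/(-4638) + o/(-3481) = 4265/(-4638) - 1559/3/(-3481) = 4265*(-1/4638) - 1559/3*(-1/3481) = -4265/4638 + 1559/10443 = -4145417/5381626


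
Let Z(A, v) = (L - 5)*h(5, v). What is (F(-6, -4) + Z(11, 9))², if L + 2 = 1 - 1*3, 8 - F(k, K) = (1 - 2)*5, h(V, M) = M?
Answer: 4624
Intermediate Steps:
F(k, K) = 13 (F(k, K) = 8 - (1 - 2)*5 = 8 - (-1)*5 = 8 - 1*(-5) = 8 + 5 = 13)
L = -4 (L = -2 + (1 - 1*3) = -2 + (1 - 3) = -2 - 2 = -4)
Z(A, v) = -9*v (Z(A, v) = (-4 - 5)*v = -9*v)
(F(-6, -4) + Z(11, 9))² = (13 - 9*9)² = (13 - 81)² = (-68)² = 4624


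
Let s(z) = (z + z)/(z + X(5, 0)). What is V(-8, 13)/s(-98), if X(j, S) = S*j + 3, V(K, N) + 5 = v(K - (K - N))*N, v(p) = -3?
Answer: -1045/49 ≈ -21.327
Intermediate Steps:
V(K, N) = -5 - 3*N
X(j, S) = 3 + S*j
s(z) = 2*z/(3 + z) (s(z) = (z + z)/(z + (3 + 0*5)) = (2*z)/(z + (3 + 0)) = (2*z)/(z + 3) = (2*z)/(3 + z) = 2*z/(3 + z))
V(-8, 13)/s(-98) = (-5 - 3*13)/((2*(-98)/(3 - 98))) = (-5 - 39)/((2*(-98)/(-95))) = -44/(2*(-98)*(-1/95)) = -44/(196/95) = (95/196)*(-44) = -1045/49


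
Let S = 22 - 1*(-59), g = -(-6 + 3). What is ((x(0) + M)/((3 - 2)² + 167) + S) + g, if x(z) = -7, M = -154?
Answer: 1993/24 ≈ 83.042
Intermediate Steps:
g = 3 (g = -1*(-3) = 3)
S = 81 (S = 22 + 59 = 81)
((x(0) + M)/((3 - 2)² + 167) + S) + g = ((-7 - 154)/((3 - 2)² + 167) + 81) + 3 = (-161/(1² + 167) + 81) + 3 = (-161/(1 + 167) + 81) + 3 = (-161/168 + 81) + 3 = (-161*1/168 + 81) + 3 = (-23/24 + 81) + 3 = 1921/24 + 3 = 1993/24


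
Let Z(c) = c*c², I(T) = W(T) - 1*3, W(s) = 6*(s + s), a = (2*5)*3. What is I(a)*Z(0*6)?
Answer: 0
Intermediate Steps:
a = 30 (a = 10*3 = 30)
W(s) = 12*s (W(s) = 6*(2*s) = 12*s)
I(T) = -3 + 12*T (I(T) = 12*T - 1*3 = 12*T - 3 = -3 + 12*T)
Z(c) = c³
I(a)*Z(0*6) = (-3 + 12*30)*(0*6)³ = (-3 + 360)*0³ = 357*0 = 0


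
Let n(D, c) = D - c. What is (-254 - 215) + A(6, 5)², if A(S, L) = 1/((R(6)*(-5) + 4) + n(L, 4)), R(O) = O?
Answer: -293124/625 ≈ -469.00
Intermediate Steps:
A(S, L) = 1/(-30 + L) (A(S, L) = 1/((6*(-5) + 4) + (L - 1*4)) = 1/((-30 + 4) + (L - 4)) = 1/(-26 + (-4 + L)) = 1/(-30 + L))
(-254 - 215) + A(6, 5)² = (-254 - 215) + (1/(-30 + 5))² = -469 + (1/(-25))² = -469 + (-1/25)² = -469 + 1/625 = -293124/625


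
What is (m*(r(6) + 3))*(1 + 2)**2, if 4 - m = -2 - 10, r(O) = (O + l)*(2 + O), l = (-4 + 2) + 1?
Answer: 6192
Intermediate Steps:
l = -1 (l = -2 + 1 = -1)
r(O) = (-1 + O)*(2 + O) (r(O) = (O - 1)*(2 + O) = (-1 + O)*(2 + O))
m = 16 (m = 4 - (-2 - 10) = 4 - 1*(-12) = 4 + 12 = 16)
(m*(r(6) + 3))*(1 + 2)**2 = (16*((-2 + 6 + 6**2) + 3))*(1 + 2)**2 = (16*((-2 + 6 + 36) + 3))*3**2 = (16*(40 + 3))*9 = (16*43)*9 = 688*9 = 6192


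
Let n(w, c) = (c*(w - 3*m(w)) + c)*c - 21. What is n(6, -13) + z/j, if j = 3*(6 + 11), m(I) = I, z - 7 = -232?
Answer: -32035/17 ≈ -1884.4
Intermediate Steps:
z = -225 (z = 7 - 232 = -225)
j = 51 (j = 3*17 = 51)
n(w, c) = -21 + c*(c - 2*c*w) (n(w, c) = (c*(w - 3*w) + c)*c - 21 = (c*(-2*w) + c)*c - 21 = (-2*c*w + c)*c - 21 = (c - 2*c*w)*c - 21 = c*(c - 2*c*w) - 21 = -21 + c*(c - 2*c*w))
n(6, -13) + z/j = (-21 + (-13)² - 2*6*(-13)²) - 225/51 = (-21 + 169 - 2*6*169) - 225*1/51 = (-21 + 169 - 2028) - 75/17 = -1880 - 75/17 = -32035/17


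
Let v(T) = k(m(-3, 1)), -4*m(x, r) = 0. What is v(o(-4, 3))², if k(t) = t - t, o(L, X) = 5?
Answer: 0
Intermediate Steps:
m(x, r) = 0 (m(x, r) = -¼*0 = 0)
k(t) = 0
v(T) = 0
v(o(-4, 3))² = 0² = 0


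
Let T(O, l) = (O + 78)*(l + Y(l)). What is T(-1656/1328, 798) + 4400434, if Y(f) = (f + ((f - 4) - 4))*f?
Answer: 8443170173/83 ≈ 1.0172e+8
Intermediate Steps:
Y(f) = f*(-8 + 2*f) (Y(f) = (f + ((-4 + f) - 4))*f = (f + (-8 + f))*f = (-8 + 2*f)*f = f*(-8 + 2*f))
T(O, l) = (78 + O)*(l + 2*l*(-4 + l)) (T(O, l) = (O + 78)*(l + 2*l*(-4 + l)) = (78 + O)*(l + 2*l*(-4 + l)))
T(-1656/1328, 798) + 4400434 = 798*(-546 - 1656/1328 + 156*798 + 2*(-1656/1328)*(-4 + 798)) + 4400434 = 798*(-546 - 1656*1/1328 + 124488 + 2*(-1656*1/1328)*794) + 4400434 = 798*(-546 - 207/166 + 124488 + 2*(-207/166)*794) + 4400434 = 798*(-546 - 207/166 + 124488 - 164358/83) + 4400434 = 798*(20245449/166) + 4400434 = 8077934151/83 + 4400434 = 8443170173/83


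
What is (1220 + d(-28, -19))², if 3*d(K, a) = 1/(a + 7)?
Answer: 1928878561/1296 ≈ 1.4883e+6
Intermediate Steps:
d(K, a) = 1/(3*(7 + a)) (d(K, a) = 1/(3*(a + 7)) = 1/(3*(7 + a)))
(1220 + d(-28, -19))² = (1220 + 1/(3*(7 - 19)))² = (1220 + (⅓)/(-12))² = (1220 + (⅓)*(-1/12))² = (1220 - 1/36)² = (43919/36)² = 1928878561/1296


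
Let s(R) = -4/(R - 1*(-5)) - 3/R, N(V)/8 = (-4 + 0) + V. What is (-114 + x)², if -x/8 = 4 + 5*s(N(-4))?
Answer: 5051939929/222784 ≈ 22676.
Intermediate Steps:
N(V) = -32 + 8*V (N(V) = 8*((-4 + 0) + V) = 8*(-4 + V) = -32 + 8*V)
s(R) = -4/(5 + R) - 3/R (s(R) = -4/(R + 5) - 3/R = -4/(5 + R) - 3/R)
x = -17269/472 (x = -8*(4 + 5*((-15 - 7*(-32 + 8*(-4)))/((-32 + 8*(-4))*(5 + (-32 + 8*(-4)))))) = -8*(4 + 5*((-15 - 7*(-32 - 32))/((-32 - 32)*(5 + (-32 - 32))))) = -8*(4 + 5*((-15 - 7*(-64))/((-64)*(5 - 64)))) = -8*(4 + 5*(-1/64*(-15 + 448)/(-59))) = -8*(4 + 5*(-1/64*(-1/59)*433)) = -8*(4 + 5*(433/3776)) = -8*(4 + 2165/3776) = -8*17269/3776 = -17269/472 ≈ -36.587)
(-114 + x)² = (-114 - 17269/472)² = (-71077/472)² = 5051939929/222784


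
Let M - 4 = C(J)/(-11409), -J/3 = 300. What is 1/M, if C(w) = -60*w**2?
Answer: 3803/16215212 ≈ 0.00023453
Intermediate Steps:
J = -900 (J = -3*300 = -900)
M = 16215212/3803 (M = 4 - 60*(-900)**2/(-11409) = 4 - 60*810000*(-1/11409) = 4 - 48600000*(-1/11409) = 4 + 16200000/3803 = 16215212/3803 ≈ 4263.8)
1/M = 1/(16215212/3803) = 3803/16215212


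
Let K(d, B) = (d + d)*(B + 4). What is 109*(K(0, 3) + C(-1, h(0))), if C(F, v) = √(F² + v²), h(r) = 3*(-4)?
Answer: 109*√145 ≈ 1312.5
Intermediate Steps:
h(r) = -12
K(d, B) = 2*d*(4 + B) (K(d, B) = (2*d)*(4 + B) = 2*d*(4 + B))
109*(K(0, 3) + C(-1, h(0))) = 109*(2*0*(4 + 3) + √((-1)² + (-12)²)) = 109*(2*0*7 + √(1 + 144)) = 109*(0 + √145) = 109*√145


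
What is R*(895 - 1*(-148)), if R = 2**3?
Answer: 8344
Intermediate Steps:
R = 8
R*(895 - 1*(-148)) = 8*(895 - 1*(-148)) = 8*(895 + 148) = 8*1043 = 8344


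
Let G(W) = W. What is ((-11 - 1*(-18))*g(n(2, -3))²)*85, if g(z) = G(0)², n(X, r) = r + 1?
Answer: 0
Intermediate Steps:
n(X, r) = 1 + r
g(z) = 0 (g(z) = 0² = 0)
((-11 - 1*(-18))*g(n(2, -3))²)*85 = ((-11 - 1*(-18))*0²)*85 = ((-11 + 18)*0)*85 = (7*0)*85 = 0*85 = 0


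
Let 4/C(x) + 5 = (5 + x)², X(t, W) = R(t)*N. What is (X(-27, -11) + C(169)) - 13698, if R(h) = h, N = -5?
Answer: -410565569/30271 ≈ -13563.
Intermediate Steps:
X(t, W) = -5*t (X(t, W) = t*(-5) = -5*t)
C(x) = 4/(-5 + (5 + x)²)
(X(-27, -11) + C(169)) - 13698 = (-5*(-27) + 4/(-5 + (5 + 169)²)) - 13698 = (135 + 4/(-5 + 174²)) - 13698 = (135 + 4/(-5 + 30276)) - 13698 = (135 + 4/30271) - 13698 = 4086589/30271 - 13698 = -410565569/30271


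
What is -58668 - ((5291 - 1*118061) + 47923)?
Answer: 6179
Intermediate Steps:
-58668 - ((5291 - 1*118061) + 47923) = -58668 - ((5291 - 118061) + 47923) = -58668 - (-112770 + 47923) = -58668 - 1*(-64847) = -58668 + 64847 = 6179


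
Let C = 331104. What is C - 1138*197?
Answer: 106918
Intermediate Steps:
C - 1138*197 = 331104 - 1138*197 = 331104 - 1*224186 = 331104 - 224186 = 106918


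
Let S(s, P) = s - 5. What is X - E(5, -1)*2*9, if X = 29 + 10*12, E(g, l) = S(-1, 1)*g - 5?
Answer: 779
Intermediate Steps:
S(s, P) = -5 + s
E(g, l) = -5 - 6*g (E(g, l) = (-5 - 1)*g - 5 = -6*g - 5 = -5 - 6*g)
X = 149 (X = 29 + 120 = 149)
X - E(5, -1)*2*9 = 149 - (-5 - 6*5)*2*9 = 149 - (-5 - 30)*2*9 = 149 - (-35*2)*9 = 149 - (-70)*9 = 149 - 1*(-630) = 149 + 630 = 779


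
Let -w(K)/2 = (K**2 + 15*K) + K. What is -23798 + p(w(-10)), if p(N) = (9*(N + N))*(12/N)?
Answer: -23582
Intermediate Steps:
w(K) = -32*K - 2*K**2 (w(K) = -2*((K**2 + 15*K) + K) = -2*(K**2 + 16*K) = -32*K - 2*K**2)
p(N) = 216 (p(N) = (9*(2*N))*(12/N) = (18*N)*(12/N) = 216)
-23798 + p(w(-10)) = -23798 + 216 = -23582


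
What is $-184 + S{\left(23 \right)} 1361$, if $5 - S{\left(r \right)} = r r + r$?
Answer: $-744651$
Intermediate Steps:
$S{\left(r \right)} = 5 - r - r^{2}$ ($S{\left(r \right)} = 5 - \left(r r + r\right) = 5 - \left(r^{2} + r\right) = 5 - \left(r + r^{2}\right) = 5 - r - r^{2}$)
$-184 + S{\left(23 \right)} 1361 = -184 + \left(5 - 23 - 23^{2}\right) 1361 = -184 + \left(5 - 23 - 529\right) 1361 = -184 - 744467 = -744651$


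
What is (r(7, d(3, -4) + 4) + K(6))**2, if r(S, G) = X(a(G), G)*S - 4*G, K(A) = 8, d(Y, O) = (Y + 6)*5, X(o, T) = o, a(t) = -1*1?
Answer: 38025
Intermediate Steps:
a(t) = -1
d(Y, O) = 30 + 5*Y (d(Y, O) = (6 + Y)*5 = 30 + 5*Y)
r(S, G) = -S - 4*G
(r(7, d(3, -4) + 4) + K(6))**2 = ((-1*7 - 4*((30 + 5*3) + 4)) + 8)**2 = ((-7 - 4*((30 + 15) + 4)) + 8)**2 = ((-7 - 4*(45 + 4)) + 8)**2 = ((-7 - 4*49) + 8)**2 = ((-7 - 196) + 8)**2 = (-203 + 8)**2 = (-195)**2 = 38025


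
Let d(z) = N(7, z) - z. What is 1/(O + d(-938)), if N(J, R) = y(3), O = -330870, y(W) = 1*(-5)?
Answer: -1/329937 ≈ -3.0309e-6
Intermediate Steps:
y(W) = -5
N(J, R) = -5
d(z) = -5 - z
1/(O + d(-938)) = 1/(-330870 + (-5 - 1*(-938))) = 1/(-330870 + (-5 + 938)) = 1/(-330870 + 933) = 1/(-329937) = -1/329937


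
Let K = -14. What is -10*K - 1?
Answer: 139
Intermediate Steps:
-10*K - 1 = -10*(-14) - 1 = 140 - 1 = 139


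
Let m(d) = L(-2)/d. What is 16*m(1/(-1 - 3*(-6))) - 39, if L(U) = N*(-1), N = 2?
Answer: -807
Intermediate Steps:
L(U) = -2 (L(U) = 2*(-1) = -2)
m(d) = -2/d
16*m(1/(-1 - 3*(-6))) - 39 = 16*(-2/(1/(-1 - 3*(-6)))) - 39 = 16*(-2/(-⅙/(-4))) - 39 = 16*(-2/((-¼*(-⅙)))) - 39 = 16*(-2/1/24) - 39 = 16*(-2*24) - 39 = 16*(-48) - 39 = -768 - 39 = -807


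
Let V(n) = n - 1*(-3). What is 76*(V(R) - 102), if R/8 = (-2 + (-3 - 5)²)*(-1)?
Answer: -45220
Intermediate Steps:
R = -496 (R = 8*((-2 + (-3 - 5)²)*(-1)) = 8*((-2 + (-8)²)*(-1)) = 8*((-2 + 64)*(-1)) = 8*(62*(-1)) = 8*(-62) = -496)
V(n) = 3 + n (V(n) = n + 3 = 3 + n)
76*(V(R) - 102) = 76*((3 - 496) - 102) = 76*(-493 - 102) = 76*(-595) = -45220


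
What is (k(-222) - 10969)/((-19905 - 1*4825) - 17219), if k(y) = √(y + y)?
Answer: 10969/41949 - 2*I*√111/41949 ≈ 0.26148 - 0.00050231*I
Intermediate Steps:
k(y) = √2*√y (k(y) = √(2*y) = √2*√y)
(k(-222) - 10969)/((-19905 - 1*4825) - 17219) = (√2*√(-222) - 10969)/((-19905 - 1*4825) - 17219) = (√2*(I*√222) - 10969)/((-19905 - 4825) - 17219) = (2*I*√111 - 10969)/(-24730 - 17219) = (-10969 + 2*I*√111)/(-41949) = (-10969 + 2*I*√111)*(-1/41949) = 10969/41949 - 2*I*√111/41949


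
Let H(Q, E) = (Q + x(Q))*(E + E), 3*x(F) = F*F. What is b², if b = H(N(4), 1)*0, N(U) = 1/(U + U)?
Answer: 0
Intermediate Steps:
x(F) = F²/3 (x(F) = (F*F)/3 = F²/3)
N(U) = 1/(2*U)
H(Q, E) = 2*E*(Q + Q²/3) (H(Q, E) = (Q + Q²/3)*(E + E) = (Q + Q²/3)*(2*E) = 2*E*(Q + Q²/3))
b = 0 (b = ((⅔)*1*((½)/4)*(3 + (½)/4))*0 = ((⅔)*1*((½)*(¼))*(3 + (½)*(¼)))*0 = ((⅔)*1*(⅛)*(3 + ⅛))*0 = ((⅔)*1*(⅛)*(25/8))*0 = (25/96)*0 = 0)
b² = 0² = 0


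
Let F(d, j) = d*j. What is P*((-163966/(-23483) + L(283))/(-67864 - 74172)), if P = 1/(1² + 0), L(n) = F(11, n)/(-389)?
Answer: 9319805/1297482809932 ≈ 7.1830e-6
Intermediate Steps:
L(n) = -11*n/389 (L(n) = (11*n)/(-389) = (11*n)*(-1/389) = -11*n/389)
P = 1 (P = 1/(1 + 0) = 1/1 = 1)
P*((-163966/(-23483) + L(283))/(-67864 - 74172)) = 1*((-163966/(-23483) - 11/389*283)/(-67864 - 74172)) = 1*((-163966*(-1/23483) - 3113/389)/(-142036)) = 1*((163966/23483 - 3113/389)*(-1/142036)) = 1*(-9319805/9134887*(-1/142036)) = 1*(9319805/1297482809932) = 9319805/1297482809932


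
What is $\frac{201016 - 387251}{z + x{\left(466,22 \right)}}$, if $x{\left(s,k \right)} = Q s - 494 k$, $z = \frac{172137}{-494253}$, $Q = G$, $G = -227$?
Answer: $\frac{30682402485}{19218261529} \approx 1.5965$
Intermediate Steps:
$Q = -227$
$z = - \frac{57379}{164751}$ ($z = 172137 \left(- \frac{1}{494253}\right) = - \frac{57379}{164751} \approx -0.34828$)
$x{\left(s,k \right)} = - 494 k - 227 s$ ($x{\left(s,k \right)} = - 227 s - 494 k = - 494 k - 227 s$)
$\frac{201016 - 387251}{z + x{\left(466,22 \right)}} = \frac{201016 - 387251}{- \frac{57379}{164751} - 116650} = - \frac{186235}{- \frac{57379}{164751} - 116650} = - \frac{186235}{- \frac{19218261529}{164751}} = \left(-186235\right) \left(- \frac{164751}{19218261529}\right) = \frac{30682402485}{19218261529}$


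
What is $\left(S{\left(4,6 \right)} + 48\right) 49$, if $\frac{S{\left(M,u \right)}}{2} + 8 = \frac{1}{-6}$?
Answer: $\frac{4655}{3} \approx 1551.7$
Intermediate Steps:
$S{\left(M,u \right)} = - \frac{49}{3}$ ($S{\left(M,u \right)} = -16 + \frac{2}{-6} = -16 + 2 \left(- \frac{1}{6}\right) = -16 - \frac{1}{3} = - \frac{49}{3}$)
$\left(S{\left(4,6 \right)} + 48\right) 49 = \left(- \frac{49}{3} + 48\right) 49 = \frac{95}{3} \cdot 49 = \frac{4655}{3}$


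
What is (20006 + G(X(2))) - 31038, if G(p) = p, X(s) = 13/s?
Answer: -22051/2 ≈ -11026.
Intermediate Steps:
(20006 + G(X(2))) - 31038 = (20006 + 13/2) - 31038 = 40025/2 - 31038 = -22051/2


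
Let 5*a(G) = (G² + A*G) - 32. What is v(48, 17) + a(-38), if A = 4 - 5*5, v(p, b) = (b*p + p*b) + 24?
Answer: 2098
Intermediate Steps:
v(p, b) = 24 + 2*b*p (v(p, b) = (b*p + b*p) + 24 = 2*b*p + 24 = 24 + 2*b*p)
A = -21 (A = 4 - 25 = -21)
a(G) = -32/5 - 21*G/5 + G²/5 (a(G) = ((G² - 21*G) - 32)/5 = (-32 + G² - 21*G)/5 = -32/5 - 21*G/5 + G²/5)
v(48, 17) + a(-38) = (24 + 2*17*48) + (-32/5 - 21/5*(-38) + (⅕)*(-38)²) = (24 + 1632) + (-32/5 + 798/5 + (⅕)*1444) = 1656 + (-32/5 + 798/5 + 1444/5) = 1656 + 442 = 2098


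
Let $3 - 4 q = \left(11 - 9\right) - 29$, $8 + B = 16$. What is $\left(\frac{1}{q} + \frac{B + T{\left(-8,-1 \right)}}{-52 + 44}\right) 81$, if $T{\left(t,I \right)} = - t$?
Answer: $- \frac{756}{5} \approx -151.2$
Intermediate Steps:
$B = 8$ ($B = -8 + 16 = 8$)
$q = \frac{15}{2}$ ($q = \frac{3}{4} - \frac{\left(11 - 9\right) - 29}{4} = \frac{3}{4} - \frac{2 - 29}{4} = \frac{3}{4} - - \frac{27}{4} = \frac{3}{4} + \frac{27}{4} = \frac{15}{2} \approx 7.5$)
$\left(\frac{1}{q} + \frac{B + T{\left(-8,-1 \right)}}{-52 + 44}\right) 81 = \left(\frac{1}{\frac{15}{2}} + \frac{8 - -8}{-52 + 44}\right) 81 = \left(\frac{2}{15} + \frac{8 + 8}{-8}\right) 81 = \left(\frac{2}{15} + 16 \left(- \frac{1}{8}\right)\right) 81 = \left(\frac{2}{15} - 2\right) 81 = \left(- \frac{28}{15}\right) 81 = - \frac{756}{5}$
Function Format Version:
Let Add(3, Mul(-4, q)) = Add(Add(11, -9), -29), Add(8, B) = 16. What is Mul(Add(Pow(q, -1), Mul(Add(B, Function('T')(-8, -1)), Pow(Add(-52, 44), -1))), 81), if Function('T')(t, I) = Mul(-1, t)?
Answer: Rational(-756, 5) ≈ -151.20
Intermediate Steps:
B = 8 (B = Add(-8, 16) = 8)
q = Rational(15, 2) (q = Add(Rational(3, 4), Mul(Rational(-1, 4), Add(Add(11, -9), -29))) = Add(Rational(3, 4), Mul(Rational(-1, 4), Add(2, -29))) = Add(Rational(3, 4), Mul(Rational(-1, 4), -27)) = Add(Rational(3, 4), Rational(27, 4)) = Rational(15, 2) ≈ 7.5000)
Mul(Add(Pow(q, -1), Mul(Add(B, Function('T')(-8, -1)), Pow(Add(-52, 44), -1))), 81) = Mul(Add(Pow(Rational(15, 2), -1), Mul(Add(8, Mul(-1, -8)), Pow(Add(-52, 44), -1))), 81) = Mul(Add(Rational(2, 15), Mul(Add(8, 8), Pow(-8, -1))), 81) = Mul(Add(Rational(2, 15), Mul(16, Rational(-1, 8))), 81) = Mul(Add(Rational(2, 15), -2), 81) = Mul(Rational(-28, 15), 81) = Rational(-756, 5)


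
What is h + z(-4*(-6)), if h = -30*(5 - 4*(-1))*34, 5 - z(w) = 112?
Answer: -9287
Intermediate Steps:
z(w) = -107 (z(w) = 5 - 1*112 = 5 - 112 = -107)
h = -9180 (h = -30*(5 + 4)*34 = -30*9*34 = -270*34 = -9180)
h + z(-4*(-6)) = -9180 - 107 = -9287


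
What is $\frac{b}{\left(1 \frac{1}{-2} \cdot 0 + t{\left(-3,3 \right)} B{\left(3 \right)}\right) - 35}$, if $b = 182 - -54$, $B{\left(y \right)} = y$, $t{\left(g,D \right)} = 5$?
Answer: $- \frac{59}{5} \approx -11.8$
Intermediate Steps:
$b = 236$ ($b = 182 + 54 = 236$)
$\frac{b}{\left(1 \frac{1}{-2} \cdot 0 + t{\left(-3,3 \right)} B{\left(3 \right)}\right) - 35} = \frac{1}{\left(1 \frac{1}{-2} \cdot 0 + 5 \cdot 3\right) - 35} \cdot 236 = \frac{1}{\left(1 \left(- \frac{1}{2}\right) 0 + 15\right) - 35} \cdot 236 = \frac{1}{\left(\left(- \frac{1}{2}\right) 0 + 15\right) - 35} \cdot 236 = \frac{1}{\left(0 + 15\right) - 35} \cdot 236 = \frac{1}{15 - 35} \cdot 236 = \frac{1}{-20} \cdot 236 = \left(- \frac{1}{20}\right) 236 = - \frac{59}{5}$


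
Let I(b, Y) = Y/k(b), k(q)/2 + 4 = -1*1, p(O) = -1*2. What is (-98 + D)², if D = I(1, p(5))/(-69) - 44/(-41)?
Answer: 1879835687041/200081025 ≈ 9395.4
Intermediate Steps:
p(O) = -2
k(q) = -10 (k(q) = -8 + 2*(-1*1) = -8 + 2*(-1) = -8 - 2 = -10)
I(b, Y) = -Y/10 (I(b, Y) = Y/(-10) = Y*(-⅒) = -Y/10)
D = 15139/14145 (D = -⅒*(-2)/(-69) - 44/(-41) = (⅕)*(-1/69) - 44*(-1/41) = -1/345 + 44/41 = 15139/14145 ≈ 1.0703)
(-98 + D)² = (-98 + 15139/14145)² = (-1371071/14145)² = 1879835687041/200081025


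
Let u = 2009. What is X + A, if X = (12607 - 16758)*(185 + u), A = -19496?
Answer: -9126790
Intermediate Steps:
X = -9107294 (X = (12607 - 16758)*(185 + 2009) = -4151*2194 = -9107294)
X + A = -9107294 - 19496 = -9126790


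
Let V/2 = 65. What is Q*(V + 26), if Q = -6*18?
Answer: -16848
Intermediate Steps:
V = 130 (V = 2*65 = 130)
Q = -108
Q*(V + 26) = -108*(130 + 26) = -108*156 = -16848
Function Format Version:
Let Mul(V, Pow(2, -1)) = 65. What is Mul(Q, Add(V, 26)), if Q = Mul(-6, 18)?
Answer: -16848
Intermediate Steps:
V = 130 (V = Mul(2, 65) = 130)
Q = -108
Mul(Q, Add(V, 26)) = Mul(-108, Add(130, 26)) = Mul(-108, 156) = -16848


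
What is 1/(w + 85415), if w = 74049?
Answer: 1/159464 ≈ 6.2710e-6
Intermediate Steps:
1/(w + 85415) = 1/(74049 + 85415) = 1/159464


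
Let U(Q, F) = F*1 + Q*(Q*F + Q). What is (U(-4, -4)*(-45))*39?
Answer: 91260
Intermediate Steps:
U(Q, F) = F + Q*(Q + F*Q) (U(Q, F) = F + Q*(F*Q + Q) = F + Q*(Q + F*Q))
(U(-4, -4)*(-45))*39 = ((-4 + (-4)² - 4*(-4)²)*(-45))*39 = ((-4 + 16 - 4*16)*(-45))*39 = ((-4 + 16 - 64)*(-45))*39 = -52*(-45)*39 = 2340*39 = 91260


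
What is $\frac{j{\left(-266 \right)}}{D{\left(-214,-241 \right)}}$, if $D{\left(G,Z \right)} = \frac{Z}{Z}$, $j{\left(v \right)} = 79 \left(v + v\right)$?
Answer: $-42028$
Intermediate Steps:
$j{\left(v \right)} = 158 v$ ($j{\left(v \right)} = 79 \cdot 2 v = 158 v$)
$D{\left(G,Z \right)} = 1$
$\frac{j{\left(-266 \right)}}{D{\left(-214,-241 \right)}} = \frac{158 \left(-266\right)}{1} = \left(-42028\right) 1 = -42028$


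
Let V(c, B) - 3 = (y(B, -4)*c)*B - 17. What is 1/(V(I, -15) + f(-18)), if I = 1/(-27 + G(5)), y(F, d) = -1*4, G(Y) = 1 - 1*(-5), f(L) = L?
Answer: -7/244 ≈ -0.028689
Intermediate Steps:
G(Y) = 6 (G(Y) = 1 + 5 = 6)
y(F, d) = -4
I = -1/21 (I = 1/(-27 + 6) = 1/(-21) = -1/21 ≈ -0.047619)
V(c, B) = -14 - 4*B*c (V(c, B) = 3 + ((-4*c)*B - 17) = 3 + (-4*B*c - 17) = 3 + (-17 - 4*B*c) = -14 - 4*B*c)
1/(V(I, -15) + f(-18)) = 1/((-14 - 4*(-15)*(-1/21)) - 18) = 1/((-14 - 20/7) - 18) = 1/(-118/7 - 18) = 1/(-244/7) = -7/244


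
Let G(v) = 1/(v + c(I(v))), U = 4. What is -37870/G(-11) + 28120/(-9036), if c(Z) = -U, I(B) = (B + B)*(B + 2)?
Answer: 1283217920/2259 ≈ 5.6805e+5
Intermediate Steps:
I(B) = 2*B*(2 + B) (I(B) = (2*B)*(2 + B) = 2*B*(2 + B))
c(Z) = -4 (c(Z) = -1*4 = -4)
G(v) = 1/(-4 + v) (G(v) = 1/(v - 4) = 1/(-4 + v))
-37870/G(-11) + 28120/(-9036) = -37870/(1/(-4 - 11)) + 28120/(-9036) = -37870/(1/(-15)) + 28120*(-1/9036) = -37870/(-1/15) - 7030/2259 = -37870*(-15) - 7030/2259 = 568050 - 7030/2259 = 1283217920/2259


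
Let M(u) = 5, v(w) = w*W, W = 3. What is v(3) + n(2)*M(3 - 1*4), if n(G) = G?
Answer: 19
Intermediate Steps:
v(w) = 3*w (v(w) = w*3 = 3*w)
v(3) + n(2)*M(3 - 1*4) = 3*3 + 2*5 = 9 + 10 = 19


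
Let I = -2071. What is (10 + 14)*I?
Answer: -49704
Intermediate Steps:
(10 + 14)*I = (10 + 14)*(-2071) = 24*(-2071) = -49704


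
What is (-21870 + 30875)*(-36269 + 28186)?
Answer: -72787415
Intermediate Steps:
(-21870 + 30875)*(-36269 + 28186) = 9005*(-8083) = -72787415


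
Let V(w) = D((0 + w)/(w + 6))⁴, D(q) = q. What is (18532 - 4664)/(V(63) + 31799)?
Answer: 970208747/2224714610 ≈ 0.43610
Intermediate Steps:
V(w) = w⁴/(6 + w)⁴ (V(w) = ((0 + w)/(w + 6))⁴ = (w/(6 + w))⁴ = w⁴/(6 + w)⁴)
(18532 - 4664)/(V(63) + 31799) = (18532 - 4664)/(63⁴/(6 + 63)⁴ + 31799) = 13868/(15752961/69⁴ + 31799) = 13868/(15752961*(1/22667121) + 31799) = 13868/(194481/279841 + 31799) = 13868/(8898858440/279841) = 13868*(279841/8898858440) = 970208747/2224714610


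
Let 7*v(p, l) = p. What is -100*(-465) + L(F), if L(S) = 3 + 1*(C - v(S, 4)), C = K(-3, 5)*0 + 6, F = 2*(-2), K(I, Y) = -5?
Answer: 325567/7 ≈ 46510.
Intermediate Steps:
v(p, l) = p/7
F = -4
C = 6 (C = -5*0 + 6 = 0 + 6 = 6)
L(S) = 9 - S/7 (L(S) = 3 + 1*(6 - S/7) = 3 + (6 - S/7) = 9 - S/7)
-100*(-465) + L(F) = -100*(-465) + (9 - ⅐*(-4)) = 46500 + (9 + 4/7) = 46500 + 67/7 = 325567/7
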